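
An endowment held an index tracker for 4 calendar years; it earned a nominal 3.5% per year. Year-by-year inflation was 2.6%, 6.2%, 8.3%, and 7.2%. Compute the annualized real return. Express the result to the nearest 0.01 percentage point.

-2.41%

Cumulative inflation factor: 1.026 × 1.062 × 1.083 × 1.072 ≈ 1.26501.
Nominal growth factor: 1.14752. Real growth factor = 1.14752 / 1.26501 ≈ 0.90712.
Annualized: 0.90712^(1/4) − 1 ≈ -0.02407.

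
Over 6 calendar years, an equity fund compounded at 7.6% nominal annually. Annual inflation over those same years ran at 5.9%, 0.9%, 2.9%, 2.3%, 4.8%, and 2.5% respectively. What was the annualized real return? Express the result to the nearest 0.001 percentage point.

Cumulative inflation factor: 1.059 × 1.009 × 1.029 × 1.023 × 1.048 × 1.025 ≈ 1.20827.
Nominal growth factor: 1.55194. Real growth factor = 1.55194 / 1.20827 ≈ 1.28443.
Annualized: 1.28443^(1/6) − 1 ≈ 0.04260.

4.260%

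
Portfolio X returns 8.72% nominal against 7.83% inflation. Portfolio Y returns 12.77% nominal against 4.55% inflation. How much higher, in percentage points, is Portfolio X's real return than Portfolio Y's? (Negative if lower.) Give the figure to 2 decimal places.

-7.04

Portfolio X real return: 1.0872/1.0783 − 1 = 0.825%.
Portfolio Y real return: 1.1277/1.0455 − 1 = 7.862%.
Difference: 0.825 − 7.862 = -7.037 pp.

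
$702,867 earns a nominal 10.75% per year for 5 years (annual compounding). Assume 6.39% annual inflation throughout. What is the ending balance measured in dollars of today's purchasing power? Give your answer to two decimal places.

Nominal value at maturity: $702,867 × (1 + 10.75%)^5 ≈ $1,171,094.19.
Price-level factor over 5 years: (1 + 6.39%)^5 ≈ 1.3630256996.
The maturity value deflated by that factor is the answer in today's purchasing power.

$859,187.17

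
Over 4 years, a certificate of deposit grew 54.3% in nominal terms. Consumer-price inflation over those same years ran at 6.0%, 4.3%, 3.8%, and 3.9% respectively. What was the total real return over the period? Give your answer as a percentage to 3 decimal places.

29.409%

Cumulative inflation factor: 1.060 × 1.043 × 1.038 × 1.039 ≈ 1.19235.
Nominal growth factor: 1.54300. Real growth factor = 1.54300 / 1.19235 ≈ 1.29409.
Total real return ≈ 29.4085%.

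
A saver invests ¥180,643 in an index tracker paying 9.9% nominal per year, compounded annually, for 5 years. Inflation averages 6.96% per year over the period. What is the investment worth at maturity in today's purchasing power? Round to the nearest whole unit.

Nominal value at maturity: ¥180,643 × (1 + 9.9%)^5 ≈ ¥289,607.
Price-level factor over 5 years: (1 + 6.96%)^5 ≈ 1.3999320980.
Dividing the nominal maturity value by the price-level factor gives the value in today's money.

¥206,872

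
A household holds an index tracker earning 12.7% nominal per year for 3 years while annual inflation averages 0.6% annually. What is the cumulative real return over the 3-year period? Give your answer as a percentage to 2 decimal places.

40.60%

The annual real rate is (1+12.7%)/(1+0.6%) − 1 = 12.0278%.
Compounded over 3 years: (1 + 0.120278)^3 − 1 ≈ 0.40598.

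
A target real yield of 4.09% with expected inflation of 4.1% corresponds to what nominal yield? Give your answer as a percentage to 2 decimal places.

8.36%

By the Fisher equation, 1 + r_nom = (1 + 4.09%)(1 + 4.1%) = 1.0409 × 1.041 = 1.0835769.
So r_nom = 8.35769%.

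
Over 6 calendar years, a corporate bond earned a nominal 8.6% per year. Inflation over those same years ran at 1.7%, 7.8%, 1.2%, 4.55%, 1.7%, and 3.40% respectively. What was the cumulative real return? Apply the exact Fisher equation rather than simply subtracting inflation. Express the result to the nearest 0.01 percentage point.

Cumulative inflation factor: 1.017 × 1.078 × 1.012 × 1.0455 × 1.017 × 1.0340 ≈ 1.21979.
Nominal growth factor: 1.64051. Real growth factor = 1.64051 / 1.21979 ≈ 1.34491.
Total real return ≈ 34.4910%.

34.49%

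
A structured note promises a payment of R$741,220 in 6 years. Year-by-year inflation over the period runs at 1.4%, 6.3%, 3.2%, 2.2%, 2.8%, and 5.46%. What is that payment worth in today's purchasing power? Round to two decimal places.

R$601,401.40

Price-level factor over 6 years: 1.014 × 1.063 × 1.032 × 1.022 × 1.028 × 1.0546 ≈ 1.2324879851.
Purchasing power today: R$741,220 divided by that factor.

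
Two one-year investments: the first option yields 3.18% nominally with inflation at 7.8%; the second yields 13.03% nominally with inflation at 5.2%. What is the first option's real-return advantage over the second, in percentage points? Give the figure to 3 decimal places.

-11.729

The first option real return: 1.0318/1.078 − 1 = -4.2857%.
The second real return: 1.1303/1.052 − 1 = 7.4430%.
Difference: -4.2857 − 7.4430 = -11.7287 pp.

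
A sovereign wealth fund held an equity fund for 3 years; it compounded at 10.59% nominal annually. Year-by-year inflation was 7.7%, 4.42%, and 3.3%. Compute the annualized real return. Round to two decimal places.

5.20%

Cumulative inflation factor: 1.077 × 1.0442 × 1.033 ≈ 1.16172.
Nominal growth factor: 1.35253. Real growth factor = 1.35253 / 1.16172 ≈ 1.16425.
Annualized: 1.16425^(1/3) − 1 ≈ 0.05200.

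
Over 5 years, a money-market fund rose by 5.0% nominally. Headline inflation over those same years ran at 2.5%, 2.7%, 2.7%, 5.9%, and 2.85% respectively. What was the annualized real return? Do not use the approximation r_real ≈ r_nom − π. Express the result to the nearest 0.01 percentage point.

-2.27%

Cumulative inflation factor: 1.025 × 1.027 × 1.027 × 1.059 × 1.0285 ≈ 1.17751.
Nominal growth factor: 1.05000. Real growth factor = 1.05000 / 1.17751 ≈ 0.89171.
Annualized: 0.89171^(1/5) − 1 ≈ -0.02266.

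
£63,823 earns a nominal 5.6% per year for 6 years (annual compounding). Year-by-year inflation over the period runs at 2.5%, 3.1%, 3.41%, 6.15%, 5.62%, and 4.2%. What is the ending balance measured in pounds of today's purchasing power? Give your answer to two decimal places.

Nominal value at maturity: £63,823 × (1 + 5.6%)^6 ≈ £88,503.56.
Price-level factor over 6 years: 1.025 × 1.031 × 1.0341 × 1.0615 × 1.0562 × 1.042 ≈ 1.2766708709.
The maturity value deflated by that factor is the answer in today's purchasing power.

£69,323.71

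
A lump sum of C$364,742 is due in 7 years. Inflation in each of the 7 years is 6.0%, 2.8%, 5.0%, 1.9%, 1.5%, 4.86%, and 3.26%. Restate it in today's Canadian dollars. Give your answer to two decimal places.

C$284,652.69

Price-level factor over 7 years: 1.060 × 1.028 × 1.050 × 1.019 × 1.015 × 1.0486 × 1.0326 ≈ 1.2813579842.
Purchasing power today: C$364,742 divided by that factor.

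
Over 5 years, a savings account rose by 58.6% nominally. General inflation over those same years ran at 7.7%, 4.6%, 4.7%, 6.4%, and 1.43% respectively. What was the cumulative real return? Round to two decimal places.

24.60%

Cumulative inflation factor: 1.077 × 1.046 × 1.047 × 1.064 × 1.0143 ≈ 1.27292.
Nominal growth factor: 1.58600. Real growth factor = 1.58600 / 1.27292 ≈ 1.24595.
Total real return ≈ 24.5951%.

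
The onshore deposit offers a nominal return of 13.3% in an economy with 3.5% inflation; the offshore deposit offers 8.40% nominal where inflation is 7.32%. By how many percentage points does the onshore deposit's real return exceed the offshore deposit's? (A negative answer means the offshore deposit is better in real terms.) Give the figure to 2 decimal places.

The onshore deposit real return: 1.133/1.035 − 1 = 9.469%.
The offshore deposit real return: 1.0840/1.0732 − 1 = 1.006%.
Difference: 9.469 − 1.006 = 8.463 pp.

8.46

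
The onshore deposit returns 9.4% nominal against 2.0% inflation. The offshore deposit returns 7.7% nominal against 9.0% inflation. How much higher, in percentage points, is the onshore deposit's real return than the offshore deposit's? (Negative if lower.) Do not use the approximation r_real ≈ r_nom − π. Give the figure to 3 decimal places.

The onshore deposit real return: 1.094/1.020 − 1 = 7.2549%.
The offshore deposit real return: 1.077/1.090 − 1 = -1.1927%.
Difference: 7.2549 − (-1.1927) = 8.4476 pp.

8.448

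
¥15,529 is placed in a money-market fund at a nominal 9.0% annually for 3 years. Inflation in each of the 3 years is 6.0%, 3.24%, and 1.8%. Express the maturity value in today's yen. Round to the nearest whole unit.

¥18,052

Nominal value at maturity: ¥15,529 × (1 + 9.0%)^3 ≈ ¥20,111.
Price-level factor over 3 years: 1.060 × 1.0324 × 1.018 = 1.114042192.
The maturity value deflated by that factor is the answer in today's purchasing power.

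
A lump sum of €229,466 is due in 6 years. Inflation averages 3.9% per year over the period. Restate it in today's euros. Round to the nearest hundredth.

Price-level factor over 6 years: (1 + 3.9%)^6 ≈ 1.2580366265.
Purchasing power today: €229,466 divided by that factor.

€182,400.09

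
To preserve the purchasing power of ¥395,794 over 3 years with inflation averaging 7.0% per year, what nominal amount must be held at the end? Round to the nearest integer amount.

¥484,865

Cumulative price-level factor: (1+7.0%)^3 = 1.225043.
Multiplying ¥395,794 by the price-level factor gives the future nominal sum.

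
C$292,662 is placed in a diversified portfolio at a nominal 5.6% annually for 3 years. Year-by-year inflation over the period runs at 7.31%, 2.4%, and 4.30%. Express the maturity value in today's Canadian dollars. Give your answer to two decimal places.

C$300,700.14

Nominal value at maturity: C$292,662 × (1 + 5.6%)^3 ≈ C$344,633.98.
Price-level factor over 3 years: 1.0731 × 1.024 × 1.0430 = 1.1461051392.
Dividing the nominal maturity value by the price-level factor gives the value in today's money.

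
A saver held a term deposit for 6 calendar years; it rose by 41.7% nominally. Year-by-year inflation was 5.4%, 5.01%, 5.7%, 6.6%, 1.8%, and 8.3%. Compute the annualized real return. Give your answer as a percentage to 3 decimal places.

Cumulative inflation factor: 1.054 × 1.0501 × 1.057 × 1.066 × 1.018 × 1.083 ≈ 1.37493.
Nominal growth factor: 1.41700. Real growth factor = 1.41700 / 1.37493 ≈ 1.03060.
Annualized: 1.03060^(1/6) − 1 ≈ 0.00504.

0.504%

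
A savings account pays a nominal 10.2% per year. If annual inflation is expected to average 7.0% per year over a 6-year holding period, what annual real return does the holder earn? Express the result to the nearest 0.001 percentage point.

With constant rates the annual real return is the same each year: (1+10.2%)/(1+7.0%) − 1 = 0.02991.

2.991%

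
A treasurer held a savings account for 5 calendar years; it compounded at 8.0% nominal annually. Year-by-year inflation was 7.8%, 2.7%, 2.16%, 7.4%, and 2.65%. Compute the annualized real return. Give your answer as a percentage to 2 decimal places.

3.34%

Cumulative inflation factor: 1.078 × 1.027 × 1.0216 × 1.074 × 1.0265 ≈ 1.24690.
Nominal growth factor: 1.46933. Real growth factor = 1.46933 / 1.24690 ≈ 1.17838.
Annualized: 1.17838^(1/5) − 1 ≈ 0.03337.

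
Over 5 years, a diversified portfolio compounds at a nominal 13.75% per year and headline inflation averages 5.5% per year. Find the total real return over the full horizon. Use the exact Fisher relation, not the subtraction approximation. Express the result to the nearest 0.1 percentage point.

45.7%

The annual real rate is (1+13.75%)/(1+5.5%) − 1 = 7.8199%.
Compounded over 5 years: (1 + 0.078199)^5 − 1 ≈ 0.45712.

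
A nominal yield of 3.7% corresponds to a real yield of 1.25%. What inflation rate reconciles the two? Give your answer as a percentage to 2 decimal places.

From (1+r_nom) = (1+r_real)(1+π), we get 1+π = (1 + 3.7%)/(1 + 1.25%) = 1.037/1.0125 ≈ 1.02420.
So π ≈ 2.4198%.

2.42%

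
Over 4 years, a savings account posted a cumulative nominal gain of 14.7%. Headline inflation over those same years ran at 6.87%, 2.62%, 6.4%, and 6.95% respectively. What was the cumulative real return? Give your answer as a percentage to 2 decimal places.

Cumulative inflation factor: 1.0687 × 1.0262 × 1.064 × 1.0695 ≈ 1.24799.
Nominal growth factor: 1.14700. Real growth factor = 1.14700 / 1.24799 ≈ 0.91908.
Total real return ≈ -8.0920%.

-8.09%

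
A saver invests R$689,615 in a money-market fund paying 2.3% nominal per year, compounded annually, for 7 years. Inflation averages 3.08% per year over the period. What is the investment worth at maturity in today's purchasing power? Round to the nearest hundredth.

Nominal value at maturity: R$689,615 × (1 + 2.3%)^7 ≈ R$808,604.47.
Price-level factor over 7 years: (1 + 3.08%)^7 ≈ 1.2365761591.
Dividing the nominal maturity value by the price-level factor gives the value in today's money.

R$653,905.92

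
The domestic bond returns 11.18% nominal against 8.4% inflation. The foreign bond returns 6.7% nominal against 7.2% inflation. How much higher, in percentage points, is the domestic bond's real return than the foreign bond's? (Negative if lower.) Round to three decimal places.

The domestic bond real return: 1.1118/1.084 − 1 = 2.5646%.
The foreign bond real return: 1.067/1.072 − 1 = -0.4664%.
Difference: 2.5646 − (-0.4664) = 3.0310 pp.

3.031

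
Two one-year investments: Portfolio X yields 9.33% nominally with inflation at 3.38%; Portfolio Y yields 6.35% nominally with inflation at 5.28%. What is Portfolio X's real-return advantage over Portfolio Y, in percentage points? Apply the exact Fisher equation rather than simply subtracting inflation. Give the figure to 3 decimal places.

4.739

Portfolio X real return: 1.0933/1.0338 − 1 = 5.7555%.
Portfolio Y real return: 1.0635/1.0528 − 1 = 1.0163%.
Difference: 5.7555 − 1.0163 = 4.7392 pp.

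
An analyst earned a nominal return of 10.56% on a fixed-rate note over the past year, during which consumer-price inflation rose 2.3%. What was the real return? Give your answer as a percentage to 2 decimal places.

8.07%

Real return via the Fisher equation: (1 + 10.56%)/(1 + 2.3%) − 1 = 1.1056/1.023 − 1 ≈ 0.08074.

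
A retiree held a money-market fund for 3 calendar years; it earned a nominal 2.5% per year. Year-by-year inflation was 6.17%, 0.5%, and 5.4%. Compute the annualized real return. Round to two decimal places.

Cumulative inflation factor: 1.0617 × 1.005 × 1.054 ≈ 1.12463.
Nominal growth factor: 1.07689. Real growth factor = 1.07689 / 1.12463 ≈ 0.95755.
Annualized: 0.95755^(1/3) − 1 ≈ -0.01435.

-1.44%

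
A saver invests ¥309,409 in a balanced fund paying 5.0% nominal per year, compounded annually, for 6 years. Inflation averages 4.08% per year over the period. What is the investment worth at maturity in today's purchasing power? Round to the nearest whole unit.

Nominal value at maturity: ¥309,409 × (1 + 5.0%)^6 ≈ ¥414,638.
Price-level factor over 6 years: (1 + 4.08%)^6 ≈ 1.2711701946.
The maturity value deflated by that factor is the answer in today's purchasing power.

¥326,186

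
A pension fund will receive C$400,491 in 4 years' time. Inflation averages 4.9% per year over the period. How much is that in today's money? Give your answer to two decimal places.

C$330,743.11

Price-level factor over 4 years: (1 + 4.9%)^4 ≈ 1.2108823608.
Purchasing power today: C$400,491 divided by that factor.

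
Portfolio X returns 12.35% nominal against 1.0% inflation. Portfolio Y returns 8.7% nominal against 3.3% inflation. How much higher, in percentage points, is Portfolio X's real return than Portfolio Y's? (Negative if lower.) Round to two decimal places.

Portfolio X real return: 1.1235/1.010 − 1 = 11.238%.
Portfolio Y real return: 1.087/1.033 − 1 = 5.227%.
Difference: 11.238 − 5.227 = 6.011 pp.

6.01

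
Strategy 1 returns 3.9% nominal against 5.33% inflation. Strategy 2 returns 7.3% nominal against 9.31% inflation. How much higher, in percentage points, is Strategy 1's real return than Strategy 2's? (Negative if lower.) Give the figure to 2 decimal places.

Strategy 1 real return: 1.039/1.0533 − 1 = -1.358%.
Strategy 2 real return: 1.073/1.0931 − 1 = -1.839%.
Difference: -1.358 − (-1.839) = 0.481 pp.

0.48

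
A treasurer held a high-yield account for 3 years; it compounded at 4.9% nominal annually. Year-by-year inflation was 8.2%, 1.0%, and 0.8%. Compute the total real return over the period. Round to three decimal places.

Cumulative inflation factor: 1.082 × 1.010 × 1.008 ≈ 1.10156.
Nominal growth factor: 1.15432. Real growth factor = 1.15432 / 1.10156 ≈ 1.04789.
Total real return ≈ 4.7894%.

4.789%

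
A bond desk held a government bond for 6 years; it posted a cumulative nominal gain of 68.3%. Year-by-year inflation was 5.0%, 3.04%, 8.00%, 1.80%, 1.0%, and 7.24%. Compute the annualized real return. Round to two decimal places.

4.55%

Cumulative inflation factor: 1.050 × 1.0304 × 1.0800 × 1.0180 × 1.010 × 1.0724 ≈ 1.28838.
Nominal growth factor: 1.68300. Real growth factor = 1.68300 / 1.28838 ≈ 1.30629.
Annualized: 1.30629^(1/6) − 1 ≈ 0.04554.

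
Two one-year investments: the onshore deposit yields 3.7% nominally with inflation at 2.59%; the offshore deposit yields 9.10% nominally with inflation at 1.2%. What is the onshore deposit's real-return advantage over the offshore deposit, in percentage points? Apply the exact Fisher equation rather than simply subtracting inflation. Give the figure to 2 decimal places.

The onshore deposit real return: 1.037/1.0259 − 1 = 1.082%.
The offshore deposit real return: 1.0910/1.012 − 1 = 7.806%.
Difference: 1.082 − 7.806 = -6.724 pp.

-6.72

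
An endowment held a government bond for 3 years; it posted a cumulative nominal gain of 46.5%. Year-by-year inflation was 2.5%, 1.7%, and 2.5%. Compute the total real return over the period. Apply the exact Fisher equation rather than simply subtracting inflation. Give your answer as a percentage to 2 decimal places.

37.11%

Cumulative inflation factor: 1.025 × 1.017 × 1.025 ≈ 1.06849.
Nominal growth factor: 1.46500. Real growth factor = 1.46500 / 1.06849 ≈ 1.37110.
Total real return ≈ 37.1099%.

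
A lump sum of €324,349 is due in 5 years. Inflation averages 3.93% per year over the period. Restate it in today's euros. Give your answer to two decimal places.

€267,490.23

Price-level factor over 5 years: (1 + 3.93%)^5 ≈ 1.2125639056.
Purchasing power today: €324,349 divided by that factor.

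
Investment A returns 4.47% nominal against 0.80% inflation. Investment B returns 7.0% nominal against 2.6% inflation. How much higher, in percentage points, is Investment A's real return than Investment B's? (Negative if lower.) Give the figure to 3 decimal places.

-0.648

Investment A real return: 1.0447/1.0080 − 1 = 3.6409%.
Investment B real return: 1.070/1.026 − 1 = 4.2885%.
Difference: 3.6409 − 4.2885 = -0.6476 pp.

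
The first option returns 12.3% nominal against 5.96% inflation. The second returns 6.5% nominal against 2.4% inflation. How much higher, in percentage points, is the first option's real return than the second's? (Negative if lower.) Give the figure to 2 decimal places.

1.98

The first option real return: 1.123/1.0596 − 1 = 5.983%.
The second real return: 1.065/1.024 − 1 = 4.004%.
Difference: 5.983 − 4.004 = 1.979 pp.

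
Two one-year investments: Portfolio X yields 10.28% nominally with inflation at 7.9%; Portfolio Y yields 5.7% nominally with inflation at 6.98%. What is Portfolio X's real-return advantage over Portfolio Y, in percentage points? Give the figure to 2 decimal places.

3.40

Portfolio X real return: 1.1028/1.079 − 1 = 2.206%.
Portfolio Y real return: 1.057/1.0698 − 1 = -1.196%.
Difference: 2.206 − (-1.196) = 3.402 pp.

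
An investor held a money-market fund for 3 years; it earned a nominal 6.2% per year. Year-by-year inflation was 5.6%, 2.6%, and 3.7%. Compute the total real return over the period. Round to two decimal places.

6.61%

Cumulative inflation factor: 1.056 × 1.026 × 1.037 ≈ 1.12354.
Nominal growth factor: 1.19777. Real growth factor = 1.19777 / 1.12354 ≈ 1.06606.
Total real return ≈ 6.6065%.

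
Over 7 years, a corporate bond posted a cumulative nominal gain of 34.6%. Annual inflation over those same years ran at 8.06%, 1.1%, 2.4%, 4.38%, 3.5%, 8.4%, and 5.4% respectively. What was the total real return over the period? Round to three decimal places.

-2.523%

Cumulative inflation factor: 1.0806 × 1.011 × 1.024 × 1.0438 × 1.035 × 1.084 × 1.054 ≈ 1.38084.
Nominal growth factor: 1.34600. Real growth factor = 1.34600 / 1.38084 ≈ 0.97477.
Total real return ≈ -2.5232%.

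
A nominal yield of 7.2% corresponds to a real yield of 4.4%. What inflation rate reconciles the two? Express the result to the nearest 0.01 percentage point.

2.68%

From (1+r_nom) = (1+r_real)(1+π), we get 1+π = (1 + 7.2%)/(1 + 4.4%) = 1.072/1.044 ≈ 1.02682.
So π ≈ 2.6820%.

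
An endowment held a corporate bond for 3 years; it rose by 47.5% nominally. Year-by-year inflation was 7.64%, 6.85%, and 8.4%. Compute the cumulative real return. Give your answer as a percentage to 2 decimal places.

Cumulative inflation factor: 1.0764 × 1.0685 × 1.084 ≈ 1.24674.
Nominal growth factor: 1.47500. Real growth factor = 1.47500 / 1.24674 ≈ 1.18308.
Total real return ≈ 18.3081%.

18.31%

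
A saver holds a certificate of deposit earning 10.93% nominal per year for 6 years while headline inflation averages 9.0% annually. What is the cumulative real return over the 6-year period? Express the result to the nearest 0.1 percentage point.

11.1%

The annual real rate is (1+10.93%)/(1+9.0%) − 1 = 1.7706%.
Compounded over 6 years: (1 + 0.017706)^6 − 1 ≈ 0.11105.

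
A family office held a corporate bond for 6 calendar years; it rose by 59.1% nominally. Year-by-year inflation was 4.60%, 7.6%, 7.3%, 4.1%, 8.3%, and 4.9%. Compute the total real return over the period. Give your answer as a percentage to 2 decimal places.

Cumulative inflation factor: 1.0460 × 1.076 × 1.073 × 1.041 × 1.083 × 1.049 ≈ 1.42823.
Nominal growth factor: 1.59100. Real growth factor = 1.59100 / 1.42823 ≈ 1.11397.
Total real return ≈ 11.3966%.

11.40%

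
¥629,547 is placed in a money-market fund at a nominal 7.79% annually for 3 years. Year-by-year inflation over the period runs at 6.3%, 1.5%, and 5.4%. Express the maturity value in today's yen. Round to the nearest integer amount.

¥693,304

Nominal value at maturity: ¥629,547 × (1 + 7.79%)^3 ≈ ¥788,431.
Price-level factor over 3 years: 1.063 × 1.015 × 1.054 = 1.13720803.
Dividing the nominal maturity value by the price-level factor gives the value in today's money.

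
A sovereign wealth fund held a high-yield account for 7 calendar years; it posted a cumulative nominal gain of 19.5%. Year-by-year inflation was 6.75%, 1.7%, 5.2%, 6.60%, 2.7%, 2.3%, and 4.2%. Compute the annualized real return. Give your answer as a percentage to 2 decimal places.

-1.55%

Cumulative inflation factor: 1.0675 × 1.017 × 1.052 × 1.0660 × 1.027 × 1.023 × 1.042 ≈ 1.33283.
Nominal growth factor: 1.19500. Real growth factor = 1.19500 / 1.33283 ≈ 0.89659.
Annualized: 0.89659^(1/7) − 1 ≈ -0.01547.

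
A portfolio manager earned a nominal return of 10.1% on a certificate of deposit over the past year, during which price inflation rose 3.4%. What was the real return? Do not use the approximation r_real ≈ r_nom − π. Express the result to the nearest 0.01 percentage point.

Real return via the Fisher equation: (1 + 10.1%)/(1 + 3.4%) − 1 = 1.101/1.034 − 1 ≈ 0.06480.

6.48%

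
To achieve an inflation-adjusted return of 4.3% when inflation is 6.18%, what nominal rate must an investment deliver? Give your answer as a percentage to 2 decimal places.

10.75%

By the Fisher equation, 1 + r_nom = (1 + 4.3%)(1 + 6.18%) = 1.043 × 1.0618 = 1.1074574.
So r_nom = 10.74574%.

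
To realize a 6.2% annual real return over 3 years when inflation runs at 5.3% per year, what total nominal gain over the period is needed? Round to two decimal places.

39.85%

Required annual nominal rate: (1+6.2%)(1+5.3%) − 1 = 11.8286%.
Cumulative over 3 years: (1 + 0.118286)^3 − 1 ≈ 0.39849.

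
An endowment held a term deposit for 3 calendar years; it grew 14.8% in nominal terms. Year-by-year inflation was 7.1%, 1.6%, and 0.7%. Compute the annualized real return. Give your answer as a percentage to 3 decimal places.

1.565%

Cumulative inflation factor: 1.071 × 1.016 × 1.007 ≈ 1.09575.
Nominal growth factor: 1.14800. Real growth factor = 1.14800 / 1.09575 ≈ 1.04768.
Annualized: 1.04768^(1/3) − 1 ≈ 0.01565.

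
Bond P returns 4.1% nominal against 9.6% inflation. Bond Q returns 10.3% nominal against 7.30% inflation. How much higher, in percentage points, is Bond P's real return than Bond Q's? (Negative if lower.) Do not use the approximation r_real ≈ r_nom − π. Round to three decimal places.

-7.814

Bond P real return: 1.041/1.096 − 1 = -5.0182%.
Bond Q real return: 1.103/1.0730 − 1 = 2.7959%.
Difference: -5.0182 − 2.7959 = -7.8141 pp.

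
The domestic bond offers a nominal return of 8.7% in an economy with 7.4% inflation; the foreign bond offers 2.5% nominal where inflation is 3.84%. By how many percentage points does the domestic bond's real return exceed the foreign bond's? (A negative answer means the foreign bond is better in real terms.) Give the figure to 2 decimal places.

2.50

The domestic bond real return: 1.087/1.074 − 1 = 1.210%.
The foreign bond real return: 1.025/1.0384 − 1 = -1.290%.
Difference: 1.210 − (-1.290) = 2.500 pp.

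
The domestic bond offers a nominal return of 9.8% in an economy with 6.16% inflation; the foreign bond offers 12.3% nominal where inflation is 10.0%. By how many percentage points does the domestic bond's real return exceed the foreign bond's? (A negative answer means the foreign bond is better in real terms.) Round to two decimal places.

The domestic bond real return: 1.098/1.0616 − 1 = 3.429%.
The foreign bond real return: 1.123/1.100 − 1 = 2.091%.
Difference: 3.429 − 2.091 = 1.338 pp.

1.34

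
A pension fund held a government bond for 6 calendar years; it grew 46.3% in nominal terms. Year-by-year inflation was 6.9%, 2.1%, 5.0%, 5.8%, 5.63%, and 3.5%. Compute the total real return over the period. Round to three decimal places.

10.367%

Cumulative inflation factor: 1.069 × 1.021 × 1.050 × 1.058 × 1.0563 × 1.035 ≈ 1.32558.
Nominal growth factor: 1.46300. Real growth factor = 1.46300 / 1.32558 ≈ 1.10367.
Total real return ≈ 10.3668%.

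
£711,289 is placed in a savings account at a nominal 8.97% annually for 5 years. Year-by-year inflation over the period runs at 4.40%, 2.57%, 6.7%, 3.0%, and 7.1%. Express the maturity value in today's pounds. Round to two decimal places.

Nominal value at maturity: £711,289 × (1 + 8.97%)^5 ≈ £1,092,901.06.
Price-level factor over 5 years: 1.0440 × 1.0257 × 1.067 × 1.030 × 1.071 ≈ 1.2604103743.
The maturity value deflated by that factor is the answer in today's purchasing power.

£867,099.38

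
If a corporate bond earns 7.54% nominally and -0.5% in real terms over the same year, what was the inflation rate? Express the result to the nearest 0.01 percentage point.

From (1+r_nom) = (1+r_real)(1+π), we get 1+π = (1 + 7.54%)/(1 − 0.5%) = 1.0754/0.995 ≈ 1.08080.
So π ≈ 8.0804%.

8.08%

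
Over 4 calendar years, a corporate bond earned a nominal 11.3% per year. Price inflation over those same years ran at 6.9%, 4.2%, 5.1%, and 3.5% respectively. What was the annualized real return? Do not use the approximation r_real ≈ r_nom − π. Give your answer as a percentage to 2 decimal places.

6.08%

Cumulative inflation factor: 1.069 × 1.042 × 1.051 × 1.035 ≈ 1.21168.
Nominal growth factor: 1.53455. Real growth factor = 1.53455 / 1.21168 ≈ 1.26646.
Annualized: 1.26646^(1/4) − 1 ≈ 0.06084.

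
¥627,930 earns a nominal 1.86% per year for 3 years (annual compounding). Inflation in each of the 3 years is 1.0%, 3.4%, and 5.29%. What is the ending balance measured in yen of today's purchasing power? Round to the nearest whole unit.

Nominal value at maturity: ¥627,930 × (1 + 1.86%)^3 ≈ ¥663,624.
Price-level factor over 3 years: 1.010 × 1.034 × 1.0529 = 1.099585586.
Dividing the nominal maturity value by the price-level factor gives the value in today's money.

¥603,522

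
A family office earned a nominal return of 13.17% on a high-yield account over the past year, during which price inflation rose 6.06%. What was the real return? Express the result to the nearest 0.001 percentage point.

Real return via the Fisher equation: (1 + 13.17%)/(1 + 6.06%) − 1 = 1.1317/1.0606 − 1 ≈ 0.06704.

6.704%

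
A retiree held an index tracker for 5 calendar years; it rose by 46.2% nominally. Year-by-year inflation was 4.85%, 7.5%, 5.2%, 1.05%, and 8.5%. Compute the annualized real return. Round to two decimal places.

2.38%

Cumulative inflation factor: 1.0485 × 1.075 × 1.052 × 1.0105 × 1.085 ≈ 1.30005.
Nominal growth factor: 1.46200. Real growth factor = 1.46200 / 1.30005 ≈ 1.12458.
Annualized: 1.12458^(1/5) − 1 ≈ 0.02376.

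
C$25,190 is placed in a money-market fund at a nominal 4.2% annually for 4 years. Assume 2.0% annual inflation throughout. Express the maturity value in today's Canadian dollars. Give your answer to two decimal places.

Nominal value at maturity: C$25,190 × (1 + 4.2%)^4 ≈ C$29,696.07.
Price-level factor over 4 years: (1 + 2.0%)^4 = 1.08243216.
Dividing the nominal maturity value by the price-level factor gives the value in today's money.

C$27,434.58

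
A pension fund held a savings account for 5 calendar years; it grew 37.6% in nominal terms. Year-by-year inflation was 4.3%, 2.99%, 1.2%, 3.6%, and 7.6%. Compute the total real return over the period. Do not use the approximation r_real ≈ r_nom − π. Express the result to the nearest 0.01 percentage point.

13.55%

Cumulative inflation factor: 1.043 × 1.0299 × 1.012 × 1.036 × 1.076 ≈ 1.21180.
Nominal growth factor: 1.37600. Real growth factor = 1.37600 / 1.21180 ≈ 1.13550.
Total real return ≈ 13.5498%.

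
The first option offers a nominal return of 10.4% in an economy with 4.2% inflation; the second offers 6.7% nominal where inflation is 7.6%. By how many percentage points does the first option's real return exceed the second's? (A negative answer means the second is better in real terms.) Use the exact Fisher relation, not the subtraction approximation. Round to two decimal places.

6.79

The first option real return: 1.104/1.042 − 1 = 5.950%.
The second real return: 1.067/1.076 − 1 = -0.836%.
Difference: 5.950 − (-0.836) = 6.786 pp.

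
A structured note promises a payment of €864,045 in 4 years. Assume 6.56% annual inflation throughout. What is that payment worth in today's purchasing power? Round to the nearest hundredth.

Price-level factor over 4 years: (1 + 6.56%)^4 ≈ 1.2893678806.
Purchasing power today: €864,045 divided by that factor.

€670,130.70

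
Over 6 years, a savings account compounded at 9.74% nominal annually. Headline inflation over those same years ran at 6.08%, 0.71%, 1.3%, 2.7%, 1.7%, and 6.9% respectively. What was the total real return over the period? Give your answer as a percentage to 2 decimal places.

Cumulative inflation factor: 1.0608 × 1.0071 × 1.013 × 1.027 × 1.017 × 1.069 ≈ 1.20833.
Nominal growth factor: 1.74659. Real growth factor = 1.74659 / 1.20833 ≈ 1.44546.
Total real return ≈ 44.5457%.

44.55%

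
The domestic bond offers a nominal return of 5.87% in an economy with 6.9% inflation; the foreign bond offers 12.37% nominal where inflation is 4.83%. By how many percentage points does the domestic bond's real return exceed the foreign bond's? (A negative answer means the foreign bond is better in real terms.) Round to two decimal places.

The domestic bond real return: 1.0587/1.069 − 1 = -0.964%.
The foreign bond real return: 1.1237/1.0483 − 1 = 7.193%.
Difference: -0.964 − 7.193 = -8.157 pp.

-8.16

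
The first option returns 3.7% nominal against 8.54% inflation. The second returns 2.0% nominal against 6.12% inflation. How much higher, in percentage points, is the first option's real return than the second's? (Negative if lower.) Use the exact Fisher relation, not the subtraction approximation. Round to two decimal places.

The first option real return: 1.037/1.0854 − 1 = -4.459%.
The second real return: 1.020/1.0612 − 1 = -3.882%.
Difference: -4.459 − (-3.882) = -0.577 pp.

-0.58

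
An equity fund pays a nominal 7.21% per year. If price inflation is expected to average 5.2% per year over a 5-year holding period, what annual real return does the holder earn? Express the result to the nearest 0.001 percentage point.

With constant rates the annual real return is the same each year: (1+7.21%)/(1+5.2%) − 1 = 0.01911.

1.911%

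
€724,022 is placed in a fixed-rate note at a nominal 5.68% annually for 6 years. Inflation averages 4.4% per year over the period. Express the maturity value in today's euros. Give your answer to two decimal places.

€778,942.86

Nominal value at maturity: €724,022 × (1 + 5.68%)^6 ≈ €1,008,575.91.
Price-level factor over 6 years: (1 + 4.4%)^6 ≈ 1.2948008982.
The maturity value deflated by that factor is the answer in today's purchasing power.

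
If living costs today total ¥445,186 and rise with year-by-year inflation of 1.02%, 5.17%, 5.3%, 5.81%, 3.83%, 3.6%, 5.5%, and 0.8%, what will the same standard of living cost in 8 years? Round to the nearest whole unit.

Cumulative price-level factor: 1.0102 × 1.0517 × 1.053 × 1.0581 × 1.0383 × 1.036 × 1.055 × 1.008 ≈ 1.3540974643.
The nominal amount required is ¥445,186 scaled up by that factor.

¥602,825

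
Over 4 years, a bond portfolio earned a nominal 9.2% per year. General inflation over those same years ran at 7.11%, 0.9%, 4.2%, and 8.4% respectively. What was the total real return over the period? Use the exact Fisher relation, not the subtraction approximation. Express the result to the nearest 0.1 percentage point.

Cumulative inflation factor: 1.0711 × 1.009 × 1.042 × 1.084 ≈ 1.22073.
Nominal growth factor: 1.42197. Real growth factor = 1.42197 / 1.22073 ≈ 1.16486.
Total real return ≈ 16.4856%.

16.5%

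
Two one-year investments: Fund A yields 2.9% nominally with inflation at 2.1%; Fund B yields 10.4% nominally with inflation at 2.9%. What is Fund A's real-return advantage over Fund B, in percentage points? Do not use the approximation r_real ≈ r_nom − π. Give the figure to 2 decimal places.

Fund A real return: 1.029/1.021 − 1 = 0.784%.
Fund B real return: 1.104/1.029 − 1 = 7.289%.
Difference: 0.784 − 7.289 = -6.505 pp.

-6.51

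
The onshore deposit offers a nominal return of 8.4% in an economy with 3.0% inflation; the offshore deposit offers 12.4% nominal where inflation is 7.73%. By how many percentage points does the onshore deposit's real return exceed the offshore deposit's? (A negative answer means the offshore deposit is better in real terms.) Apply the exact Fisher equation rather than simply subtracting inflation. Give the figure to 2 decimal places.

0.91

The onshore deposit real return: 1.084/1.030 − 1 = 5.243%.
The offshore deposit real return: 1.124/1.0773 − 1 = 4.335%.
Difference: 5.243 − 4.335 = 0.908 pp.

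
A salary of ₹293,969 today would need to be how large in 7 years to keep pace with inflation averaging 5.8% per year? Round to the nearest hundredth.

Cumulative price-level factor: (1+5.8%)^7 ≈ 1.4838830495.
The nominal amount required is ₹293,969 scaled up by that factor.

₹436,215.62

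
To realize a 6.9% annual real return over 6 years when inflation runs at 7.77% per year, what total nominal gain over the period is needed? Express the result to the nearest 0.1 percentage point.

133.8%

Required annual nominal rate: (1+6.9%)(1+7.77%) − 1 = 15.20613%.
Cumulative over 6 years: (1 + 0.1520613)^6 − 1 ≈ 1.33805.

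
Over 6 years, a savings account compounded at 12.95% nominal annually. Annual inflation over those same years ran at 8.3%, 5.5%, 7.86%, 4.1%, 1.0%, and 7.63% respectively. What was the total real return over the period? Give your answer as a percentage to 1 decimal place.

48.9%

Cumulative inflation factor: 1.083 × 1.055 × 1.0786 × 1.041 × 1.010 × 1.0763 ≈ 1.39459.
Nominal growth factor: 2.07643. Real growth factor = 2.07643 / 1.39459 ≈ 1.48892.
Total real return ≈ 48.8918%.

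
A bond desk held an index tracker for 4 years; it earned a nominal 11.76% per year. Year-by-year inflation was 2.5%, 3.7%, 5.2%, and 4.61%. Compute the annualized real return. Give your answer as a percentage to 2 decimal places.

7.46%

Cumulative inflation factor: 1.025 × 1.037 × 1.052 × 1.0461 ≈ 1.16975.
Nominal growth factor: 1.56008. Real growth factor = 1.56008 / 1.16975 ≈ 1.33369.
Annualized: 1.33369^(1/4) − 1 ≈ 0.07464.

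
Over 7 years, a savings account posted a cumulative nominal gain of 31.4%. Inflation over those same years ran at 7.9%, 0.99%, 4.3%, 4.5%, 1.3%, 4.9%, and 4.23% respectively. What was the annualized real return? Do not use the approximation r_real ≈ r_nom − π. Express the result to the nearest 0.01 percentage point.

Cumulative inflation factor: 1.079 × 1.0099 × 1.043 × 1.045 × 1.013 × 1.049 × 1.0423 ≈ 1.31546.
Nominal growth factor: 1.31400. Real growth factor = 1.31400 / 1.31546 ≈ 0.99889.
Annualized: 0.99889^(1/7) − 1 ≈ -0.00016.

-0.02%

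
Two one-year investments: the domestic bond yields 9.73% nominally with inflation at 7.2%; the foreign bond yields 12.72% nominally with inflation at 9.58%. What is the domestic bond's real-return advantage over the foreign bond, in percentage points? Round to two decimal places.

The domestic bond real return: 1.0973/1.072 − 1 = 2.360%.
The foreign bond real return: 1.1272/1.0958 − 1 = 2.865%.
Difference: 2.360 − 2.865 = -0.505 pp.

-0.51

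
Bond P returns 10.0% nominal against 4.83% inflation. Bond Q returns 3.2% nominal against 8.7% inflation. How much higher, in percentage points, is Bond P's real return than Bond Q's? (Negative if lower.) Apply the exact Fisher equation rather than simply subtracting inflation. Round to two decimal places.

Bond P real return: 1.100/1.0483 − 1 = 4.932%.
Bond Q real return: 1.032/1.087 − 1 = -5.060%.
Difference: 4.932 − (-5.060) = 9.992 pp.

9.99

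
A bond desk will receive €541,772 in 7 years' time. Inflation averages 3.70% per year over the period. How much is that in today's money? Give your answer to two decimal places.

€420,112.17

Price-level factor over 7 years: (1 + 3.70%)^7 ≈ 1.2895889249.
Purchasing power today: €541,772 divided by that factor.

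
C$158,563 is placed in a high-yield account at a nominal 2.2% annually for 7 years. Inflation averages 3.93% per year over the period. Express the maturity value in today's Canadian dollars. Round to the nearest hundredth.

Nominal value at maturity: C$158,563 × (1 + 2.2%)^7 ≈ C$184,653.75.
Price-level factor over 7 years: (1 + 3.93%)^7 ≈ 1.3097442214.
The maturity value deflated by that factor is the answer in today's purchasing power.

C$140,984.59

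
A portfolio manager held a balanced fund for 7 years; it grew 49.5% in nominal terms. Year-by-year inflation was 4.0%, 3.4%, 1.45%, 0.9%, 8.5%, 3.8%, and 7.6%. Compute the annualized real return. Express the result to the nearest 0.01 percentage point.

1.64%

Cumulative inflation factor: 1.040 × 1.034 × 1.0145 × 1.009 × 1.085 × 1.038 × 1.076 ≈ 1.33394.
Nominal growth factor: 1.49500. Real growth factor = 1.49500 / 1.33394 ≈ 1.12074.
Annualized: 1.12074^(1/7) − 1 ≈ 0.01642.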